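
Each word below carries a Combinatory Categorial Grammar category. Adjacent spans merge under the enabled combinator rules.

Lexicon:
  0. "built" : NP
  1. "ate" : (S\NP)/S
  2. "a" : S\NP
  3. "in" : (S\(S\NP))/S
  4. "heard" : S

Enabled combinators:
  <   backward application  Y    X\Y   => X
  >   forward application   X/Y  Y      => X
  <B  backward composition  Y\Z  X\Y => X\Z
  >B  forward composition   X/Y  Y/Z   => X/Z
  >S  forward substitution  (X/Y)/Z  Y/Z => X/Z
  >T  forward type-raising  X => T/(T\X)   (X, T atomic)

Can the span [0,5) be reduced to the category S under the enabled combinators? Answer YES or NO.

[0,5] S   <
  [0,1] "built" : NP
  [1,5] S\NP   >
    [1,2] "ate" : (S\NP)/S
    [2,5] S   <
      [2,3] "a" : S\NP
      [3,5] S\(S\NP)   >
        [3,4] "in" : (S\(S\NP))/S
        [4,5] "heard" : S

YES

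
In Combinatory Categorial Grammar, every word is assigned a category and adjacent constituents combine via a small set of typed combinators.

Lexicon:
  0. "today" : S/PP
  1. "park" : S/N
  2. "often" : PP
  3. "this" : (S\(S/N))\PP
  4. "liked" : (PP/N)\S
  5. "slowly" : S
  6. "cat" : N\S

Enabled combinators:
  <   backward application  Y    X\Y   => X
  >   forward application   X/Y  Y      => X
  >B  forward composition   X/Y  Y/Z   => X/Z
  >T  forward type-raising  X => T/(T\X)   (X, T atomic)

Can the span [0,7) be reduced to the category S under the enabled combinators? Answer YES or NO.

YES

[0,7] S   >
  [0,5] S/N   >B
    [0,1] "today" : S/PP
    [1,5] PP/N   <
      [1,4] S   <
        [1,2] "park" : S/N
        [2,4] S\(S/N)   <
          [2,3] "often" : PP
          [3,4] "this" : (S\(S/N))\PP
      [4,5] "liked" : (PP/N)\S
  [5,7] N   >
    [5,6] N/(N\S)   >T
      [5,6] "slowly" : S
    [6,7] "cat" : N\S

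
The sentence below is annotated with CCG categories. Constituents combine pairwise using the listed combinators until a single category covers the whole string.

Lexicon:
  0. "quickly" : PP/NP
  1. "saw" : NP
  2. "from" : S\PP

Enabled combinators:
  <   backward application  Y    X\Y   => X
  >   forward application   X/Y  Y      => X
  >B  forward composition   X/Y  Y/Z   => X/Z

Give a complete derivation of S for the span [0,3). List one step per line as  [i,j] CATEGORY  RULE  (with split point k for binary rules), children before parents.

[0,1] PP/NP  lex  "quickly"
[1,2] NP  lex  "saw"
[0,2] PP  >  k=1
[2,3] S\PP  lex  "from"
[0,3] S  <  k=2

[0,3] S   <
  [0,2] PP   >
    [0,1] "quickly" : PP/NP
    [1,2] "saw" : NP
  [2,3] "from" : S\PP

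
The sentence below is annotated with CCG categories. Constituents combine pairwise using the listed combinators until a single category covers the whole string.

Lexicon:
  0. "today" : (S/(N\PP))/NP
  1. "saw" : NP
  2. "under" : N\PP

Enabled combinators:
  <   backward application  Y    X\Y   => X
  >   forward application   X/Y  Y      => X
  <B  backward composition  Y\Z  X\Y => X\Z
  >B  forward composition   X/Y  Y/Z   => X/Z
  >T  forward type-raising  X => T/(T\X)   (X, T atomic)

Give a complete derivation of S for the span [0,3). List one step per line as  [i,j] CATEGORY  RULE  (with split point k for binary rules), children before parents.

[0,3] S   >
  [0,2] S/(N\PP)   >
    [0,1] "today" : (S/(N\PP))/NP
    [1,2] "saw" : NP
  [2,3] "under" : N\PP

[0,1] (S/(N\PP))/NP  lex  "today"
[1,2] NP  lex  "saw"
[0,2] S/(N\PP)  >  k=1
[2,3] N\PP  lex  "under"
[0,3] S  >  k=2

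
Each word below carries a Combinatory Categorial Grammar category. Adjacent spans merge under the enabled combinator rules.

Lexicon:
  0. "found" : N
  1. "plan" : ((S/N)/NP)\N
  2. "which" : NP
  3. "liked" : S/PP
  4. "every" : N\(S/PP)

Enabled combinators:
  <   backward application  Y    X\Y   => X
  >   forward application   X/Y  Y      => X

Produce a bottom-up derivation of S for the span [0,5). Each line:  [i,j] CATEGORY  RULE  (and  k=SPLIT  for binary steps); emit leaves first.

[0,1] N  lex  "found"
[1,2] ((S/N)/NP)\N  lex  "plan"
[0,2] (S/N)/NP  <  k=1
[2,3] NP  lex  "which"
[0,3] S/N  >  k=2
[3,4] S/PP  lex  "liked"
[4,5] N\(S/PP)  lex  "every"
[3,5] N  <  k=4
[0,5] S  >  k=3

[0,5] S   >
  [0,3] S/N   >
    [0,2] (S/N)/NP   <
      [0,1] "found" : N
      [1,2] "plan" : ((S/N)/NP)\N
    [2,3] "which" : NP
  [3,5] N   <
    [3,4] "liked" : S/PP
    [4,5] "every" : N\(S/PP)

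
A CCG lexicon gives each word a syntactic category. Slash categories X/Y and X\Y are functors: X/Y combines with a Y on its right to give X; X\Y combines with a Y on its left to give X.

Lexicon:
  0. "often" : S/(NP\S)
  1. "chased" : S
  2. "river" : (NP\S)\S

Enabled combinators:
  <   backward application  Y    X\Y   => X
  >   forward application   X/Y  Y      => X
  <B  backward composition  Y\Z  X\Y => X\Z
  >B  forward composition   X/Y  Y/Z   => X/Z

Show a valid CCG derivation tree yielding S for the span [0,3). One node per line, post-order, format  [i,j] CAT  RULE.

[0,3] S   >
  [0,1] "often" : S/(NP\S)
  [1,3] NP\S   <
    [1,2] "chased" : S
    [2,3] "river" : (NP\S)\S

[0,1] S/(NP\S)  lex  "often"
[1,2] S  lex  "chased"
[2,3] (NP\S)\S  lex  "river"
[1,3] NP\S  <  k=2
[0,3] S  >  k=1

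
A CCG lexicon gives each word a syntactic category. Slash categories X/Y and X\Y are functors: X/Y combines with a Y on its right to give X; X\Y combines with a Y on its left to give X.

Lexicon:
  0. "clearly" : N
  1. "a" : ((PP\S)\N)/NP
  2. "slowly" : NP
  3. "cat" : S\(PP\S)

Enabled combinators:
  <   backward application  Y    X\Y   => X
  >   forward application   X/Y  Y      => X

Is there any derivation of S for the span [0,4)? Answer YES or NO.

YES

[0,4] S   <
  [0,3] PP\S   <
    [0,1] "clearly" : N
    [1,3] (PP\S)\N   >
      [1,2] "a" : ((PP\S)\N)/NP
      [2,3] "slowly" : NP
  [3,4] "cat" : S\(PP\S)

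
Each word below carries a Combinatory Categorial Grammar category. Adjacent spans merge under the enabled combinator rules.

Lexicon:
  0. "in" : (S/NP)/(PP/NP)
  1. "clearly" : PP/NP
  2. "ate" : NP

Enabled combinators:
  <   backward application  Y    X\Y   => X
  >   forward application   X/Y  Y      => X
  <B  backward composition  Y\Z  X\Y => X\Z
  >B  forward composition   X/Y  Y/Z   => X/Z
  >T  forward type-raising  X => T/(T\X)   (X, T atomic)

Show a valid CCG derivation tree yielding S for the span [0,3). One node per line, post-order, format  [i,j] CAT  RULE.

[0,3] S   >
  [0,2] S/NP   >
    [0,1] "in" : (S/NP)/(PP/NP)
    [1,2] "clearly" : PP/NP
  [2,3] "ate" : NP

[0,1] (S/NP)/(PP/NP)  lex  "in"
[1,2] PP/NP  lex  "clearly"
[0,2] S/NP  >  k=1
[2,3] NP  lex  "ate"
[0,3] S  >  k=2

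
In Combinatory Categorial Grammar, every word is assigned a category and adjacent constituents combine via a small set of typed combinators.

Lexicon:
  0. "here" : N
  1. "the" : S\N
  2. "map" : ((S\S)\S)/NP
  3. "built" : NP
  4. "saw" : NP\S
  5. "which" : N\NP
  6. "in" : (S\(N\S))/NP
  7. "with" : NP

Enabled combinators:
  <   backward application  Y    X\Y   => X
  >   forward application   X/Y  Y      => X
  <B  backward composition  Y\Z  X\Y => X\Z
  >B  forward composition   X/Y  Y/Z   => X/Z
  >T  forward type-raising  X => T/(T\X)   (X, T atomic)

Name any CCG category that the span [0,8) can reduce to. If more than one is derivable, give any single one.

[0,8] S   <
  [0,6] N\S   <B
    [0,4] S\S   <
      [0,2] S   >
        [0,1] S/(S\N)   >T
          [0,1] "here" : N
        [1,2] "the" : S\N
      [2,4] (S\S)\S   >
        [2,3] "map" : ((S\S)\S)/NP
        [3,4] "built" : NP
    [4,6] N\S   <B
      [4,5] "saw" : NP\S
      [5,6] "which" : N\NP
  [6,8] S\(N\S)   >
    [6,7] "in" : (S\(N\S))/NP
    [7,8] "with" : NP

S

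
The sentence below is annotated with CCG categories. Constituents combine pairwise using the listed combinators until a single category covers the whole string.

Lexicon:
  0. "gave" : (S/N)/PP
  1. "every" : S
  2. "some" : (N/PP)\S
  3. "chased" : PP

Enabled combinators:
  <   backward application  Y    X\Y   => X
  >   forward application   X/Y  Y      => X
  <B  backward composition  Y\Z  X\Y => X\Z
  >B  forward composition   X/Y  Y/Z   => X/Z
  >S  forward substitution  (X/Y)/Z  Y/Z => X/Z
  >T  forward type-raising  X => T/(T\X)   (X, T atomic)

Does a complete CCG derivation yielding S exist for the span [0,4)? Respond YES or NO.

[0,4] S   >
  [0,3] S/PP   >S
    [0,1] "gave" : (S/N)/PP
    [1,3] N/PP   <
      [1,2] "every" : S
      [2,3] "some" : (N/PP)\S
  [3,4] "chased" : PP

YES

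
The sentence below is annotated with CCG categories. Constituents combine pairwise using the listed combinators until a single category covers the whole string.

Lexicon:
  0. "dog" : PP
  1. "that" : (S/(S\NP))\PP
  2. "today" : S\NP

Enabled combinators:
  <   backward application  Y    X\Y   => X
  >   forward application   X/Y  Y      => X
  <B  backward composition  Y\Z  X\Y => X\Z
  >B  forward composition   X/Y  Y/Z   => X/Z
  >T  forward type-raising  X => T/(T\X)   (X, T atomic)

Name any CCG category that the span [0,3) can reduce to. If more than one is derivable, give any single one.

S

[0,3] S   >
  [0,2] S/(S\NP)   <
    [0,1] "dog" : PP
    [1,2] "that" : (S/(S\NP))\PP
  [2,3] "today" : S\NP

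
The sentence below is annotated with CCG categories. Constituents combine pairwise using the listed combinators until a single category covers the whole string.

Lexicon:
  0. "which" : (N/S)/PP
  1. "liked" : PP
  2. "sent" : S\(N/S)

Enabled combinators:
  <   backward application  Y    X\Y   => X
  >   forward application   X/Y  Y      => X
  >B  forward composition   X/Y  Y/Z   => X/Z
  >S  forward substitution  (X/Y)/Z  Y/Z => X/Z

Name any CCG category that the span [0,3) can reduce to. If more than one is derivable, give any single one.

S

[0,3] S   <
  [0,2] N/S   >
    [0,1] "which" : (N/S)/PP
    [1,2] "liked" : PP
  [2,3] "sent" : S\(N/S)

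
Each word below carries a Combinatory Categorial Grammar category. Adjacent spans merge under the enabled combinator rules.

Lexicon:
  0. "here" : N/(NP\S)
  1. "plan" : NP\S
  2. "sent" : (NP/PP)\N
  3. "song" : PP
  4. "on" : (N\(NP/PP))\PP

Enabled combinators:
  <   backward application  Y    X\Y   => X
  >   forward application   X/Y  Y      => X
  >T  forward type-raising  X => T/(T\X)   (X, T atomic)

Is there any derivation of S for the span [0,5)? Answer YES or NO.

N/(NP\S) NP\S (NP/PP)\N PP (N\(NP/PP))\PP
CKY chart[0,5] = {N, N/(N\N), NP/(NP\N), PP/(PP\N), S/(S\N)}; S ∉ chart

NO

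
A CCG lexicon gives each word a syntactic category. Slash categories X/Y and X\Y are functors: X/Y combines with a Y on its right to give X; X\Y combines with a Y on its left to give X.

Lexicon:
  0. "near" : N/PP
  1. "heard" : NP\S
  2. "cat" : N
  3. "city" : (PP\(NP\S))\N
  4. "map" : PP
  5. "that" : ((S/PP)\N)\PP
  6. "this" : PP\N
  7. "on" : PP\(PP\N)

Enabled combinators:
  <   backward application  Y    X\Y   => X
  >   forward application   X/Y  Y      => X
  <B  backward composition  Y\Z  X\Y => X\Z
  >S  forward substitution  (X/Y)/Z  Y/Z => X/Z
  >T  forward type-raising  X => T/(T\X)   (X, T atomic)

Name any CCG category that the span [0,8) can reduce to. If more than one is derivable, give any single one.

[0,8] S   >
  [0,6] S/PP   <
    [0,4] N   >
      [0,1] "near" : N/PP
      [1,4] PP   <
        [1,2] "heard" : NP\S
        [2,4] PP\(NP\S)   <
          [2,3] "cat" : N
          [3,4] "city" : (PP\(NP\S))\N
    [4,6] (S/PP)\N   <
      [4,5] "map" : PP
      [5,6] "that" : ((S/PP)\N)\PP
  [6,8] PP   <
    [6,7] "this" : PP\N
    [7,8] "on" : PP\(PP\N)

S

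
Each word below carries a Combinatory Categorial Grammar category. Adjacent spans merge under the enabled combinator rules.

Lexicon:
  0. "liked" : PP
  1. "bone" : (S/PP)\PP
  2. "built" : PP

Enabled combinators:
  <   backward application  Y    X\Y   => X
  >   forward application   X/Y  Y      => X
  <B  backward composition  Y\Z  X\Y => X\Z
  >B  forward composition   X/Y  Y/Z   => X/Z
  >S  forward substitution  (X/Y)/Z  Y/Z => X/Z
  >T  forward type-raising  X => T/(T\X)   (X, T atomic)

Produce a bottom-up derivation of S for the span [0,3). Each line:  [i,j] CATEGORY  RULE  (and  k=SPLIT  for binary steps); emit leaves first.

[0,3] S   >
  [0,2] S/PP   <
    [0,1] "liked" : PP
    [1,2] "bone" : (S/PP)\PP
  [2,3] "built" : PP

[0,1] PP  lex  "liked"
[1,2] (S/PP)\PP  lex  "bone"
[0,2] S/PP  <  k=1
[2,3] PP  lex  "built"
[0,3] S  >  k=2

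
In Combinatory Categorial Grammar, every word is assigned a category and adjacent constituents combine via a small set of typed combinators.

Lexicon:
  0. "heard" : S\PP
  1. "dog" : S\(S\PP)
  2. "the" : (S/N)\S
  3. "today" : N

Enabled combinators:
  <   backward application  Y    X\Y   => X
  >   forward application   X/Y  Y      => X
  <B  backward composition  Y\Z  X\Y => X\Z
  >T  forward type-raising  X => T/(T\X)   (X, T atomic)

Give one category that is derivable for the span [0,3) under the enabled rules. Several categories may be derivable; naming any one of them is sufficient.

S/N

[0,4] S   >
  [0,3] S/N   <
    [0,2] S   <
      [0,1] "heard" : S\PP
      [1,2] "dog" : S\(S\PP)
    [2,3] "the" : (S/N)\S
  [3,4] "today" : N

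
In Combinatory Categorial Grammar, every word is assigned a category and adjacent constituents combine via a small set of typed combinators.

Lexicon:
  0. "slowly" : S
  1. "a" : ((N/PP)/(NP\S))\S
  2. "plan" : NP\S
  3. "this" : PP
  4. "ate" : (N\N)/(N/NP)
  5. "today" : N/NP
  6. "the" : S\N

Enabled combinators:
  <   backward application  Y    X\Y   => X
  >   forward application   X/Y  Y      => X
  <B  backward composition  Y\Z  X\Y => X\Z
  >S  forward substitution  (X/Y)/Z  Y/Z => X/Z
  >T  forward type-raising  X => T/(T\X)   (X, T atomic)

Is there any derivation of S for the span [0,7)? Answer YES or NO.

YES

[0,7] S   <
  [0,4] N   >
    [0,3] N/PP   >
      [0,2] (N/PP)/(NP\S)   <
        [0,1] "slowly" : S
        [1,2] "a" : ((N/PP)/(NP\S))\S
      [2,3] "plan" : NP\S
    [3,4] "this" : PP
  [4,7] S\N   <B
    [4,6] N\N   >
      [4,5] "ate" : (N\N)/(N/NP)
      [5,6] "today" : N/NP
    [6,7] "the" : S\N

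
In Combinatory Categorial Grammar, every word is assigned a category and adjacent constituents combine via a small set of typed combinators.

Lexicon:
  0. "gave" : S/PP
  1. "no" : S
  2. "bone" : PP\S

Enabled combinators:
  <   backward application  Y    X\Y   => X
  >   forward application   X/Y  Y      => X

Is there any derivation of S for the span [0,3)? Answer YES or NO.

YES

[0,3] S   >
  [0,1] "gave" : S/PP
  [1,3] PP   <
    [1,2] "no" : S
    [2,3] "bone" : PP\S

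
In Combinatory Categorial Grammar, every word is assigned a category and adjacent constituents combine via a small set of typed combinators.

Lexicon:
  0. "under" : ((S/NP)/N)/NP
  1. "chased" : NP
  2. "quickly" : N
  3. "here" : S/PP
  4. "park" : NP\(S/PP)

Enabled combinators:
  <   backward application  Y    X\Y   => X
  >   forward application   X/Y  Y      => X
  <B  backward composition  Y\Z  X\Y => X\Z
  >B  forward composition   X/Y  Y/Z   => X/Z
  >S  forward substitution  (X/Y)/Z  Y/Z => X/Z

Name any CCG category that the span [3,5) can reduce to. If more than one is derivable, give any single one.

[0,5] S   >
  [0,3] S/NP   >
    [0,2] (S/NP)/N   >
      [0,1] "under" : ((S/NP)/N)/NP
      [1,2] "chased" : NP
    [2,3] "quickly" : N
  [3,5] NP   <
    [3,4] "here" : S/PP
    [4,5] "park" : NP\(S/PP)

NP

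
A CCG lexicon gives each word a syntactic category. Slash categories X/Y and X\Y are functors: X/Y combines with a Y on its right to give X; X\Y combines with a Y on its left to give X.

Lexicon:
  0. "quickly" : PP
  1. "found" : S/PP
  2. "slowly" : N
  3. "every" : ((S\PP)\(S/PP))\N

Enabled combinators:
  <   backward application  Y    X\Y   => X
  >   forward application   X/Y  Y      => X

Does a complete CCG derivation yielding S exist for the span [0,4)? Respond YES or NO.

[0,4] S   <
  [0,1] "quickly" : PP
  [1,4] S\PP   <
    [1,2] "found" : S/PP
    [2,4] (S\PP)\(S/PP)   <
      [2,3] "slowly" : N
      [3,4] "every" : ((S\PP)\(S/PP))\N

YES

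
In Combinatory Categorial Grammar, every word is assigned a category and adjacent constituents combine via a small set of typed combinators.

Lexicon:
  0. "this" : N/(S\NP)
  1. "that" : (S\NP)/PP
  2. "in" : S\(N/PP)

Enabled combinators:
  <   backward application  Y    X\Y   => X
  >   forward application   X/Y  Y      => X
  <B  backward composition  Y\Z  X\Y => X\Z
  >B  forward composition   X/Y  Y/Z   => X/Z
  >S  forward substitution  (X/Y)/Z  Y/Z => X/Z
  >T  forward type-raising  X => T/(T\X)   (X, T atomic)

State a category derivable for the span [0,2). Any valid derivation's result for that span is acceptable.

N/PP

[0,3] S   <
  [0,2] N/PP   >B
    [0,1] "this" : N/(S\NP)
    [1,2] "that" : (S\NP)/PP
  [2,3] "in" : S\(N/PP)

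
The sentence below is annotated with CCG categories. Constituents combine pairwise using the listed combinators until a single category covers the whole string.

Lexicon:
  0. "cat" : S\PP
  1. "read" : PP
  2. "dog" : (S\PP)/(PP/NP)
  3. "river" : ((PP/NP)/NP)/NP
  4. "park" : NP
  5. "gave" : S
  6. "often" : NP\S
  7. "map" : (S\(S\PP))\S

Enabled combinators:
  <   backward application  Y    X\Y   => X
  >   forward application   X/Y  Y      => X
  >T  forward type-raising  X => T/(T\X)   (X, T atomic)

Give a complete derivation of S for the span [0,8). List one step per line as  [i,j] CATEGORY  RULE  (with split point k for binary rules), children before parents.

[0,8] S   <
  [0,1] "cat" : S\PP
  [1,8] S\(S\PP)   <
    [1,7] S   <
      [1,2] "read" : PP
      [2,7] S\PP   >
        [2,3] "dog" : (S\PP)/(PP/NP)
        [3,7] PP/NP   >
          [3,5] (PP/NP)/NP   >
            [3,4] "river" : ((PP/NP)/NP)/NP
            [4,5] "park" : NP
          [5,7] NP   >
            [5,6] NP/(NP\S)   >T
              [5,6] "gave" : S
            [6,7] "often" : NP\S
    [7,8] "map" : (S\(S\PP))\S

[0,1] S\PP  lex  "cat"
[1,2] PP  lex  "read"
[2,3] (S\PP)/(PP/NP)  lex  "dog"
[3,4] ((PP/NP)/NP)/NP  lex  "river"
[4,5] NP  lex  "park"
[3,5] (PP/NP)/NP  >  k=4
[5,6] S  lex  "gave"
[5,6] NP/(NP\S)  >T
[6,7] NP\S  lex  "often"
[5,7] NP  >  k=6
[3,7] PP/NP  >  k=5
[2,7] S\PP  >  k=3
[1,7] S  <  k=2
[7,8] (S\(S\PP))\S  lex  "map"
[1,8] S\(S\PP)  <  k=7
[0,8] S  <  k=1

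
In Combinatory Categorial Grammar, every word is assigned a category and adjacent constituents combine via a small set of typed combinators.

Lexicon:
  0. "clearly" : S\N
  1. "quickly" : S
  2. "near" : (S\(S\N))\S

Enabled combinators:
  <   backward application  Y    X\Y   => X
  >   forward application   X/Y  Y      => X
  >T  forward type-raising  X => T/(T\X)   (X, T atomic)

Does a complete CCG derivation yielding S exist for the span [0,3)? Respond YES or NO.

[0,3] S   <
  [0,1] "clearly" : S\N
  [1,3] S\(S\N)   <
    [1,2] "quickly" : S
    [2,3] "near" : (S\(S\N))\S

YES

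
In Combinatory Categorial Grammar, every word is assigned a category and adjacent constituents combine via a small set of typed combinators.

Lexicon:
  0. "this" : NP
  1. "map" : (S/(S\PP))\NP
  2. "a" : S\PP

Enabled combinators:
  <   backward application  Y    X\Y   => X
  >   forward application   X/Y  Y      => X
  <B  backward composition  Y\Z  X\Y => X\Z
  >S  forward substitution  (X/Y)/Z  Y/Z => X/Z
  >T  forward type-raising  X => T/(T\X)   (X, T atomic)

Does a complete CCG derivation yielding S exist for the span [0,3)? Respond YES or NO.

[0,3] S   >
  [0,2] S/(S\PP)   <
    [0,1] "this" : NP
    [1,2] "map" : (S/(S\PP))\NP
  [2,3] "a" : S\PP

YES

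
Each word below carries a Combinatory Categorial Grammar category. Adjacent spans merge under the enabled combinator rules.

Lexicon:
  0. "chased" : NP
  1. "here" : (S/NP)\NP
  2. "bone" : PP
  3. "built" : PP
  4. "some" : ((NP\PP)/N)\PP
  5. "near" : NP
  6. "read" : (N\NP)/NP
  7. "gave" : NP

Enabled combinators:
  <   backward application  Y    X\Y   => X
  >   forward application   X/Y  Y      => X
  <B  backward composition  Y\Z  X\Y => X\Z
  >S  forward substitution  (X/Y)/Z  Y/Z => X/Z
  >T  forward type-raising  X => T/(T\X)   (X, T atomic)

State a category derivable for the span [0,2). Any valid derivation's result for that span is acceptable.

S/NP

[0,8] S   >
  [0,2] S/NP   <
    [0,1] "chased" : NP
    [1,2] "here" : (S/NP)\NP
  [2,8] NP   <
    [2,3] "bone" : PP
    [3,8] NP\PP   >
      [3,5] (NP\PP)/N   <
        [3,4] "built" : PP
        [4,5] "some" : ((NP\PP)/N)\PP
      [5,8] N   <
        [5,6] "near" : NP
        [6,8] N\NP   >
          [6,7] "read" : (N\NP)/NP
          [7,8] "gave" : NP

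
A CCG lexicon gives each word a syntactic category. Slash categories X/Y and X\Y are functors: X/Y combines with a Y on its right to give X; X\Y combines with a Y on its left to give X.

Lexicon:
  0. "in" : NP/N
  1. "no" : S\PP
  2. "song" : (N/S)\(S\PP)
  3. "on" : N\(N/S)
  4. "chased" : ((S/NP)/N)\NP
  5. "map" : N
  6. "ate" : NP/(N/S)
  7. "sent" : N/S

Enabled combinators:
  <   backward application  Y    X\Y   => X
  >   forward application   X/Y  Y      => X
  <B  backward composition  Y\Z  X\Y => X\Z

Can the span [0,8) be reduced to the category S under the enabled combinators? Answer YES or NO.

[0,8] S   >
  [0,6] S/NP   >
    [0,5] (S/NP)/N   <
      [0,4] NP   >
        [0,1] "in" : NP/N
        [1,4] N   <
          [1,3] N/S   <
            [1,2] "no" : S\PP
            [2,3] "song" : (N/S)\(S\PP)
          [3,4] "on" : N\(N/S)
      [4,5] "chased" : ((S/NP)/N)\NP
    [5,6] "map" : N
  [6,8] NP   >
    [6,7] "ate" : NP/(N/S)
    [7,8] "sent" : N/S

YES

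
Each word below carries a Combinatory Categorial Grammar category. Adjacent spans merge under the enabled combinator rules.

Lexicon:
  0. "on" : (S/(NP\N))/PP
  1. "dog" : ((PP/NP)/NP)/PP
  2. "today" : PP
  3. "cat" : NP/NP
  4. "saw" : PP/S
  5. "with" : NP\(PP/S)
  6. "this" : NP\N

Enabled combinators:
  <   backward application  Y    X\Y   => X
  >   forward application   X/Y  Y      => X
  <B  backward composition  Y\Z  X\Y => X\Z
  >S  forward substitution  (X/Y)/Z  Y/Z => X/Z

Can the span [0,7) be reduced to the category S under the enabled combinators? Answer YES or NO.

YES

[0,7] S   >
  [0,6] S/(NP\N)   >
    [0,1] "on" : (S/(NP\N))/PP
    [1,6] PP   >
      [1,4] PP/NP   >S
        [1,3] (PP/NP)/NP   >
          [1,2] "dog" : ((PP/NP)/NP)/PP
          [2,3] "today" : PP
        [3,4] "cat" : NP/NP
      [4,6] NP   <
        [4,5] "saw" : PP/S
        [5,6] "with" : NP\(PP/S)
  [6,7] "this" : NP\N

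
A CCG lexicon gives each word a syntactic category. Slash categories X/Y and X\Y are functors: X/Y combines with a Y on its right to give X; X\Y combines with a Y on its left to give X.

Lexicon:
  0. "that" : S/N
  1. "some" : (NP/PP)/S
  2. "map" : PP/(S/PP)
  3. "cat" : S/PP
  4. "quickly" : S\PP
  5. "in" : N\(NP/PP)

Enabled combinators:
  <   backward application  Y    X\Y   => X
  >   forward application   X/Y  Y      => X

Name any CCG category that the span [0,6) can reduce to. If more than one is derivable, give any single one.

[0,6] S   >
  [0,1] "that" : S/N
  [1,6] N   <
    [1,5] NP/PP   >
      [1,2] "some" : (NP/PP)/S
      [2,5] S   <
        [2,4] PP   >
          [2,3] "map" : PP/(S/PP)
          [3,4] "cat" : S/PP
        [4,5] "quickly" : S\PP
    [5,6] "in" : N\(NP/PP)

S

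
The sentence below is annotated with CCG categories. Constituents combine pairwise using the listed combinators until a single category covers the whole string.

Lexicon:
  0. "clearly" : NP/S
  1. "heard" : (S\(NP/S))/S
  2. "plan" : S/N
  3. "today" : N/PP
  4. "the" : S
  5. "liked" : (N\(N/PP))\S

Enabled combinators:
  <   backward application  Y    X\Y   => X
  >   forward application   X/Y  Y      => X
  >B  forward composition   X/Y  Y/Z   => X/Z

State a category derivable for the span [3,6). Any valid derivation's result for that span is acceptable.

N

[0,6] S   <
  [0,1] "clearly" : NP/S
  [1,6] S\(NP/S)   >
    [1,2] "heard" : (S\(NP/S))/S
    [2,6] S   >
      [2,3] "plan" : S/N
      [3,6] N   <
        [3,4] "today" : N/PP
        [4,6] N\(N/PP)   <
          [4,5] "the" : S
          [5,6] "liked" : (N\(N/PP))\S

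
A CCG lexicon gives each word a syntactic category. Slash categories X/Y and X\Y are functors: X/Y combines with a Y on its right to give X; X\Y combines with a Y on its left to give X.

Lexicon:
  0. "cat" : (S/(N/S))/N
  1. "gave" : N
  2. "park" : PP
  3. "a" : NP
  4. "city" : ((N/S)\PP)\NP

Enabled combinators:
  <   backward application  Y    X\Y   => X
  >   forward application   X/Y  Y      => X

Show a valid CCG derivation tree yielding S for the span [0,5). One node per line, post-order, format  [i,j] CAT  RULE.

[0,1] (S/(N/S))/N  lex  "cat"
[1,2] N  lex  "gave"
[0,2] S/(N/S)  >  k=1
[2,3] PP  lex  "park"
[3,4] NP  lex  "a"
[4,5] ((N/S)\PP)\NP  lex  "city"
[3,5] (N/S)\PP  <  k=4
[2,5] N/S  <  k=3
[0,5] S  >  k=2

[0,5] S   >
  [0,2] S/(N/S)   >
    [0,1] "cat" : (S/(N/S))/N
    [1,2] "gave" : N
  [2,5] N/S   <
    [2,3] "park" : PP
    [3,5] (N/S)\PP   <
      [3,4] "a" : NP
      [4,5] "city" : ((N/S)\PP)\NP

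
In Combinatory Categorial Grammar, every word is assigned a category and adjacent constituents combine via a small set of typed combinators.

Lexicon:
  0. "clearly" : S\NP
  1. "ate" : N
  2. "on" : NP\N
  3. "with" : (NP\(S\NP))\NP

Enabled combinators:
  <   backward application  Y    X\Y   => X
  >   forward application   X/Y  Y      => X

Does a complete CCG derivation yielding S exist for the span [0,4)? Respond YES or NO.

NO

S\NP N NP\N (NP\(S\NP))\NP
CKY chart[0,4] = {NP}; S ∉ chart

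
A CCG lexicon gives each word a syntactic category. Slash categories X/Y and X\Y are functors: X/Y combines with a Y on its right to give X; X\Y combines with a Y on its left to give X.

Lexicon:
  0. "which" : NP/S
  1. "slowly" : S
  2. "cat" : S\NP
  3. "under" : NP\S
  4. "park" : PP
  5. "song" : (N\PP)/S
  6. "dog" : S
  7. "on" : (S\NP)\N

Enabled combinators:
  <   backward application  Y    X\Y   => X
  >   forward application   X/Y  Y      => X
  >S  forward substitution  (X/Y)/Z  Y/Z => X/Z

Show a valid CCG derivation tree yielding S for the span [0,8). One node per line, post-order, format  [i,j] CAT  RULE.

[0,8] S   <
  [0,4] NP   <
    [0,3] S   <
      [0,2] NP   >
        [0,1] "which" : NP/S
        [1,2] "slowly" : S
      [2,3] "cat" : S\NP
    [3,4] "under" : NP\S
  [4,8] S\NP   <
    [4,7] N   <
      [4,5] "park" : PP
      [5,7] N\PP   >
        [5,6] "song" : (N\PP)/S
        [6,7] "dog" : S
    [7,8] "on" : (S\NP)\N

[0,1] NP/S  lex  "which"
[1,2] S  lex  "slowly"
[0,2] NP  >  k=1
[2,3] S\NP  lex  "cat"
[0,3] S  <  k=2
[3,4] NP\S  lex  "under"
[0,4] NP  <  k=3
[4,5] PP  lex  "park"
[5,6] (N\PP)/S  lex  "song"
[6,7] S  lex  "dog"
[5,7] N\PP  >  k=6
[4,7] N  <  k=5
[7,8] (S\NP)\N  lex  "on"
[4,8] S\NP  <  k=7
[0,8] S  <  k=4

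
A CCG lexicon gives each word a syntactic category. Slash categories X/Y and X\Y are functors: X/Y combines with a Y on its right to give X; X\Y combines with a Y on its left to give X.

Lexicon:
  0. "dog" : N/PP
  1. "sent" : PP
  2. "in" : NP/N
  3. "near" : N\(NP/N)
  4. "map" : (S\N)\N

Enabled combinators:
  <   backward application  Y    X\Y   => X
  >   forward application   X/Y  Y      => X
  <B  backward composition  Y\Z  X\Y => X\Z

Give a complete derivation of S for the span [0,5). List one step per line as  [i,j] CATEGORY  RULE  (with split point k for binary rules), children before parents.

[0,5] S   <
  [0,2] N   >
    [0,1] "dog" : N/PP
    [1,2] "sent" : PP
  [2,5] S\N   <
    [2,4] N   <
      [2,3] "in" : NP/N
      [3,4] "near" : N\(NP/N)
    [4,5] "map" : (S\N)\N

[0,1] N/PP  lex  "dog"
[1,2] PP  lex  "sent"
[0,2] N  >  k=1
[2,3] NP/N  lex  "in"
[3,4] N\(NP/N)  lex  "near"
[2,4] N  <  k=3
[4,5] (S\N)\N  lex  "map"
[2,5] S\N  <  k=4
[0,5] S  <  k=2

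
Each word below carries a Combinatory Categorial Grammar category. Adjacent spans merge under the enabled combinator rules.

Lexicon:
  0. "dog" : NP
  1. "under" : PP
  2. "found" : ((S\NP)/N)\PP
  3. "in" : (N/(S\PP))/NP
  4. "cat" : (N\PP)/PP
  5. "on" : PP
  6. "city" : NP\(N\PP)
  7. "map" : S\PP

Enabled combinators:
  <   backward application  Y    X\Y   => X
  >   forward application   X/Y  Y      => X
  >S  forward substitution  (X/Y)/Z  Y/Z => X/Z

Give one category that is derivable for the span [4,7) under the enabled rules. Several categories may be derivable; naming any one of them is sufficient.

[0,8] S   <
  [0,1] "dog" : NP
  [1,8] S\NP   >
    [1,3] (S\NP)/N   <
      [1,2] "under" : PP
      [2,3] "found" : ((S\NP)/N)\PP
    [3,8] N   >
      [3,7] N/(S\PP)   >
        [3,4] "in" : (N/(S\PP))/NP
        [4,7] NP   <
          [4,6] N\PP   >
            [4,5] "cat" : (N\PP)/PP
            [5,6] "on" : PP
          [6,7] "city" : NP\(N\PP)
      [7,8] "map" : S\PP

NP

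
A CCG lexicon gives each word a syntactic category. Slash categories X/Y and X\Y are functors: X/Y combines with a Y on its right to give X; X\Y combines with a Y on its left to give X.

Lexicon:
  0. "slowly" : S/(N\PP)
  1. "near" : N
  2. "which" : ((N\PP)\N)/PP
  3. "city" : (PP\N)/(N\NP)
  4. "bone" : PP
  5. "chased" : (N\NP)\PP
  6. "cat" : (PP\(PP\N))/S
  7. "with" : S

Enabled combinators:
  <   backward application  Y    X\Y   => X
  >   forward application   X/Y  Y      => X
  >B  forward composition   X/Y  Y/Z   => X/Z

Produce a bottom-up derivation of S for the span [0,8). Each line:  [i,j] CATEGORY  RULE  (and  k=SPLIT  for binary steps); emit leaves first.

[0,1] S/(N\PP)  lex  "slowly"
[1,2] N  lex  "near"
[2,3] ((N\PP)\N)/PP  lex  "which"
[3,4] (PP\N)/(N\NP)  lex  "city"
[4,5] PP  lex  "bone"
[5,6] (N\NP)\PP  lex  "chased"
[4,6] N\NP  <  k=5
[3,6] PP\N  >  k=4
[6,7] (PP\(PP\N))/S  lex  "cat"
[7,8] S  lex  "with"
[6,8] PP\(PP\N)  >  k=7
[3,8] PP  <  k=6
[2,8] (N\PP)\N  >  k=3
[1,8] N\PP  <  k=2
[0,8] S  >  k=1

[0,8] S   >
  [0,1] "slowly" : S/(N\PP)
  [1,8] N\PP   <
    [1,2] "near" : N
    [2,8] (N\PP)\N   >
      [2,3] "which" : ((N\PP)\N)/PP
      [3,8] PP   <
        [3,6] PP\N   >
          [3,4] "city" : (PP\N)/(N\NP)
          [4,6] N\NP   <
            [4,5] "bone" : PP
            [5,6] "chased" : (N\NP)\PP
        [6,8] PP\(PP\N)   >
          [6,7] "cat" : (PP\(PP\N))/S
          [7,8] "with" : S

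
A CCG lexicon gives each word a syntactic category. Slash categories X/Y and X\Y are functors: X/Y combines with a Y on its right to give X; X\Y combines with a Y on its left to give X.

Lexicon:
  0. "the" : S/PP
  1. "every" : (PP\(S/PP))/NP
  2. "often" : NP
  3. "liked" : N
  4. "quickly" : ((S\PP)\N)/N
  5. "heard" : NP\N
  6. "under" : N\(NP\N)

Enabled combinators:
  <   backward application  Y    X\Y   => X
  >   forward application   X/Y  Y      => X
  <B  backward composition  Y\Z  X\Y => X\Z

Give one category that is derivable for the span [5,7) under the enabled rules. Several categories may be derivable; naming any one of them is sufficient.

[0,7] S   <
  [0,3] PP   <
    [0,1] "the" : S/PP
    [1,3] PP\(S/PP)   >
      [1,2] "every" : (PP\(S/PP))/NP
      [2,3] "often" : NP
  [3,7] S\PP   <
    [3,4] "liked" : N
    [4,7] (S\PP)\N   >
      [4,5] "quickly" : ((S\PP)\N)/N
      [5,7] N   <
        [5,6] "heard" : NP\N
        [6,7] "under" : N\(NP\N)

N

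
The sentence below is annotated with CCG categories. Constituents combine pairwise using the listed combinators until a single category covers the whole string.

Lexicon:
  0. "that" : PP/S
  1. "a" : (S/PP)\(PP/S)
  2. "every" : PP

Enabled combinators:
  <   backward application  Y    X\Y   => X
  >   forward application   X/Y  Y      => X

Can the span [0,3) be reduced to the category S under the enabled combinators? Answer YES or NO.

YES

[0,3] S   >
  [0,2] S/PP   <
    [0,1] "that" : PP/S
    [1,2] "a" : (S/PP)\(PP/S)
  [2,3] "every" : PP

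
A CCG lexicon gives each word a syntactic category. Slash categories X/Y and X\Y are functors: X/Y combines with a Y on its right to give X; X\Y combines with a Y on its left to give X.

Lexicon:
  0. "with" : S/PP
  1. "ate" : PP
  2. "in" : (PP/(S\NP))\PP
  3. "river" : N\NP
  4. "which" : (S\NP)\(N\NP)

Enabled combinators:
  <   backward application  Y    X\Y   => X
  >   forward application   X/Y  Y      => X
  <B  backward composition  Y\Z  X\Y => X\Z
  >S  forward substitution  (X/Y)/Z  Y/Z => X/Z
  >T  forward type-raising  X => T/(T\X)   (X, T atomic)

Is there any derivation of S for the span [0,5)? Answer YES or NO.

[0,5] S   >
  [0,1] "with" : S/PP
  [1,5] PP   >
    [1,3] PP/(S\NP)   <
      [1,2] "ate" : PP
      [2,3] "in" : (PP/(S\NP))\PP
    [3,5] S\NP   <
      [3,4] "river" : N\NP
      [4,5] "which" : (S\NP)\(N\NP)

YES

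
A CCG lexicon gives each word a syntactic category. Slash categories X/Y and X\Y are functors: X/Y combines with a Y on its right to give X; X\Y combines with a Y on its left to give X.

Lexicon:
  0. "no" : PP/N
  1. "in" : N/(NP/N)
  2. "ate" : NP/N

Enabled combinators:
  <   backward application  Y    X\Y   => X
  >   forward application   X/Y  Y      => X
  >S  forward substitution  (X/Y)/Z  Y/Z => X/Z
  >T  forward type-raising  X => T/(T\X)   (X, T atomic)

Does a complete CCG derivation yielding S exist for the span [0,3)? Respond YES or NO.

NO

PP/N N/(NP/N) NP/N
CKY chart[0,3] = {N/(N\PP), NP/(NP\PP), PP, PP/(PP\PP), S/(S\PP)}; S ∉ chart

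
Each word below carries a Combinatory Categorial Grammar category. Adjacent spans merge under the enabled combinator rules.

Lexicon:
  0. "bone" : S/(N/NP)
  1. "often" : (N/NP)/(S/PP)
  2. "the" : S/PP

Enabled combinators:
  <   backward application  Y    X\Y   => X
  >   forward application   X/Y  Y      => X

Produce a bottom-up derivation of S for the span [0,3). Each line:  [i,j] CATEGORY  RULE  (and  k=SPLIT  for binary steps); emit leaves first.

[0,3] S   >
  [0,1] "bone" : S/(N/NP)
  [1,3] N/NP   >
    [1,2] "often" : (N/NP)/(S/PP)
    [2,3] "the" : S/PP

[0,1] S/(N/NP)  lex  "bone"
[1,2] (N/NP)/(S/PP)  lex  "often"
[2,3] S/PP  lex  "the"
[1,3] N/NP  >  k=2
[0,3] S  >  k=1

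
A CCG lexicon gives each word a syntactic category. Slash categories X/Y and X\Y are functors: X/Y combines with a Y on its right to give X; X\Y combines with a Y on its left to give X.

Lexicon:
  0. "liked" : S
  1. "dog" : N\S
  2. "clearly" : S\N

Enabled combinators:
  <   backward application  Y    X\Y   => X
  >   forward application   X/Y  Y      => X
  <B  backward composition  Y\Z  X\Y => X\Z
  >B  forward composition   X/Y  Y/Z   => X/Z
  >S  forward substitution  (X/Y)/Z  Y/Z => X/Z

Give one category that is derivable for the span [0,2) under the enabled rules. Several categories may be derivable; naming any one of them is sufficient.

N

[0,3] S   <
  [0,2] N   <
    [0,1] "liked" : S
    [1,2] "dog" : N\S
  [2,3] "clearly" : S\N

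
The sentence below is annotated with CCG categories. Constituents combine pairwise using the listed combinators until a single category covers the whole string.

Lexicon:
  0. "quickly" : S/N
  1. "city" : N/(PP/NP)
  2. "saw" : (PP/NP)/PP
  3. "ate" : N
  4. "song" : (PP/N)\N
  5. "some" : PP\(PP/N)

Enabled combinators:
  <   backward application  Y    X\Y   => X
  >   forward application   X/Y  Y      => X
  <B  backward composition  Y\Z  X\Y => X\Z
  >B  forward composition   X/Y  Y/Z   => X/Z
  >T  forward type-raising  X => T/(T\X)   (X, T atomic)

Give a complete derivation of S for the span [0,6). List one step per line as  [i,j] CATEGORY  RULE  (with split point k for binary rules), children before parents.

[0,6] S   >
  [0,3] S/PP   >B
    [0,1] "quickly" : S/N
    [1,3] N/PP   >B
      [1,2] "city" : N/(PP/NP)
      [2,3] "saw" : (PP/NP)/PP
  [3,6] PP   <
    [3,5] PP/N   <
      [3,4] "ate" : N
      [4,5] "song" : (PP/N)\N
    [5,6] "some" : PP\(PP/N)

[0,1] S/N  lex  "quickly"
[1,2] N/(PP/NP)  lex  "city"
[2,3] (PP/NP)/PP  lex  "saw"
[1,3] N/PP  >B  k=2
[0,3] S/PP  >B  k=1
[3,4] N  lex  "ate"
[4,5] (PP/N)\N  lex  "song"
[3,5] PP/N  <  k=4
[5,6] PP\(PP/N)  lex  "some"
[3,6] PP  <  k=5
[0,6] S  >  k=3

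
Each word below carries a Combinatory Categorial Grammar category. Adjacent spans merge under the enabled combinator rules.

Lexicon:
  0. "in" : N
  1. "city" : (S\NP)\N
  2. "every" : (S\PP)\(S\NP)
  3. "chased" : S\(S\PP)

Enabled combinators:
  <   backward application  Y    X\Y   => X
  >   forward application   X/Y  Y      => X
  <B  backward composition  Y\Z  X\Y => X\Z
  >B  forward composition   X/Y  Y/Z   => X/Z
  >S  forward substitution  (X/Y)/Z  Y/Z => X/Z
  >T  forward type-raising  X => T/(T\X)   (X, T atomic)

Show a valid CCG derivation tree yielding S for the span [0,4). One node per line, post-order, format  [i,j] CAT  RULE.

[0,4] S   <
  [0,3] S\PP   <
    [0,2] S\NP   <
      [0,1] "in" : N
      [1,2] "city" : (S\NP)\N
    [2,3] "every" : (S\PP)\(S\NP)
  [3,4] "chased" : S\(S\PP)

[0,1] N  lex  "in"
[1,2] (S\NP)\N  lex  "city"
[0,2] S\NP  <  k=1
[2,3] (S\PP)\(S\NP)  lex  "every"
[0,3] S\PP  <  k=2
[3,4] S\(S\PP)  lex  "chased"
[0,4] S  <  k=3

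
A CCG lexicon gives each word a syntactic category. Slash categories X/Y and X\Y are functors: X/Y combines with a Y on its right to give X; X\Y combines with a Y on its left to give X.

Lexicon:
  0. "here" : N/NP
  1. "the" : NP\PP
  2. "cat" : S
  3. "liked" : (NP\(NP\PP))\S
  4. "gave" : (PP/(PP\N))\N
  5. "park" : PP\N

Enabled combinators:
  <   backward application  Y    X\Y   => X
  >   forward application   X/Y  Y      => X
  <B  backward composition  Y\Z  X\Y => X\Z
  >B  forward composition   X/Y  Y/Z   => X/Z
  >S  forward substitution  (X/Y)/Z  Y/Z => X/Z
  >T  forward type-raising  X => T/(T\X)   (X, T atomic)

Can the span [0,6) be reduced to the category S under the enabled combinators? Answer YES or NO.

NO

N/NP NP\PP S (NP\(NP\PP))\S (PP/(PP\N))\N PP\N
CKY chart[0,6] = {N/(N\PP), NP/(NP\PP), PP, PP/(PP\PP), S/(S\PP)}; S ∉ chart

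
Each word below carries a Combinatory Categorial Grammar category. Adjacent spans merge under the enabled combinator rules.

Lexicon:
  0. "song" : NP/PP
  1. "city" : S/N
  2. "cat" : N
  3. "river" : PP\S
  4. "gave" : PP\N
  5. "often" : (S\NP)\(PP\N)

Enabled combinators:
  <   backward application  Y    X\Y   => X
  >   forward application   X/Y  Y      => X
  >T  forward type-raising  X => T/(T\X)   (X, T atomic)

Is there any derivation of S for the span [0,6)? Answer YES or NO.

YES

[0,6] S   <
  [0,4] NP   >
    [0,1] "song" : NP/PP
    [1,4] PP   <
      [1,3] S   >
        [1,2] "city" : S/N
        [2,3] "cat" : N
      [3,4] "river" : PP\S
  [4,6] S\NP   <
    [4,5] "gave" : PP\N
    [5,6] "often" : (S\NP)\(PP\N)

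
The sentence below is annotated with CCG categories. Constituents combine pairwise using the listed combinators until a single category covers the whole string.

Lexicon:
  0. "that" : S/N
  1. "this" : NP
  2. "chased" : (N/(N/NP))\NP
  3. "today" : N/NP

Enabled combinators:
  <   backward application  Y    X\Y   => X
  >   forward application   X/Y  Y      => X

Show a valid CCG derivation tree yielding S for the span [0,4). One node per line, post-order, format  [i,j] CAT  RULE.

[0,4] S   >
  [0,1] "that" : S/N
  [1,4] N   >
    [1,3] N/(N/NP)   <
      [1,2] "this" : NP
      [2,3] "chased" : (N/(N/NP))\NP
    [3,4] "today" : N/NP

[0,1] S/N  lex  "that"
[1,2] NP  lex  "this"
[2,3] (N/(N/NP))\NP  lex  "chased"
[1,3] N/(N/NP)  <  k=2
[3,4] N/NP  lex  "today"
[1,4] N  >  k=3
[0,4] S  >  k=1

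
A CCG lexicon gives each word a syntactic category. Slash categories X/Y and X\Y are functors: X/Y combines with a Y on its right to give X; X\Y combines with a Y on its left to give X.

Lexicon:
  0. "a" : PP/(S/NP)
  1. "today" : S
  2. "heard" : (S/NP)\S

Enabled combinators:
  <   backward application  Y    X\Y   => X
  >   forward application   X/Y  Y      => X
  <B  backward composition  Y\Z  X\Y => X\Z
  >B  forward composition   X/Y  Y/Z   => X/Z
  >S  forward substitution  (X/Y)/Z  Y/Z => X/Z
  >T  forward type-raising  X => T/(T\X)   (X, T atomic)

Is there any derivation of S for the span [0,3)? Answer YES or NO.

NO

PP/(S/NP) S (S/NP)\S
CKY chart[0,3] = {N/(N\PP), NP/(NP\PP), PP, PP/(PP\PP), S/(S\PP)}; S ∉ chart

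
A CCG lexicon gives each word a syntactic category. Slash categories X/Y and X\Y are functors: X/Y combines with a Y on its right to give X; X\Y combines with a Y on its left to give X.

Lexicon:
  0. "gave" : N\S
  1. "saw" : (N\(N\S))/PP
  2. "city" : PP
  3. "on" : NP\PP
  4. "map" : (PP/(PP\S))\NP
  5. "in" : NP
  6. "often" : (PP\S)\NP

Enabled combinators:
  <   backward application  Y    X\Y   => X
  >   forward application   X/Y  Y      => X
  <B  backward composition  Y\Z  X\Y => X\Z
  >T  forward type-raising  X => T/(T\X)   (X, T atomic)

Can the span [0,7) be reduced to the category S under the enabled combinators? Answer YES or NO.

N\S (N\(N\S))/PP PP NP\PP (PP/(PP\S))\NP NP (PP\S)\NP
CKY chart[0,7] = {N, N/(N\N), NP/(NP\N), PP/(PP\N), S/(S\N)}; S ∉ chart

NO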